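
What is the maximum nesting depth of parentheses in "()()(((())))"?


Input: "()()(((())))"
Tracking depth:
  Position 0 '(': depth becomes 1
  Position 1 ')': depth becomes 0
  Position 2 '(': depth becomes 1
  Position 3 ')': depth becomes 0
  Position 4 '(': depth becomes 1
  Position 5 '(': depth becomes 2
  Position 6 '(': depth becomes 3
  Position 7 '(': depth becomes 4
  Position 8 ')': depth becomes 3
  Position 9 ')': depth becomes 2
  Position 10 ')': depth becomes 1
  Position 11 ')': depth becomes 0
Maximum depth reached: 4

4


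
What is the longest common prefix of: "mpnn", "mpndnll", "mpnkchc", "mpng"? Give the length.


Words: mpnn, mpndnll, mpnkchc, mpng
  Position 0: all 'm' => match
  Position 1: all 'p' => match
  Position 2: all 'n' => match
  Position 3: ('n', 'd', 'k', 'g') => mismatch, stop
LCP = "mpn" (length 3)

3


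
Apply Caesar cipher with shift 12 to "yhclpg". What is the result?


Caesar cipher: shift "yhclpg" by 12
  'y' (pos 24) + 12 = pos 10 = 'k'
  'h' (pos 7) + 12 = pos 19 = 't'
  'c' (pos 2) + 12 = pos 14 = 'o'
  'l' (pos 11) + 12 = pos 23 = 'x'
  'p' (pos 15) + 12 = pos 1 = 'b'
  'g' (pos 6) + 12 = pos 18 = 's'
Result: ktoxbs

ktoxbs


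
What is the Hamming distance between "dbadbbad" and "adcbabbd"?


Comparing "dbadbbad" and "adcbabbd" position by position:
  Position 0: 'd' vs 'a' => differ
  Position 1: 'b' vs 'd' => differ
  Position 2: 'a' vs 'c' => differ
  Position 3: 'd' vs 'b' => differ
  Position 4: 'b' vs 'a' => differ
  Position 5: 'b' vs 'b' => same
  Position 6: 'a' vs 'b' => differ
  Position 7: 'd' vs 'd' => same
Total differences (Hamming distance): 6

6


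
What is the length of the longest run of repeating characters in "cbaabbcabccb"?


Input: "cbaabbcabccb"
Scanning for longest run:
  Position 1 ('b'): new char, reset run to 1
  Position 2 ('a'): new char, reset run to 1
  Position 3 ('a'): continues run of 'a', length=2
  Position 4 ('b'): new char, reset run to 1
  Position 5 ('b'): continues run of 'b', length=2
  Position 6 ('c'): new char, reset run to 1
  Position 7 ('a'): new char, reset run to 1
  Position 8 ('b'): new char, reset run to 1
  Position 9 ('c'): new char, reset run to 1
  Position 10 ('c'): continues run of 'c', length=2
  Position 11 ('b'): new char, reset run to 1
Longest run: 'a' with length 2

2


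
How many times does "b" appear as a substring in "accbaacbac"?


Searching for "b" in "accbaacbac"
Scanning each position:
  Position 0: "a" => no
  Position 1: "c" => no
  Position 2: "c" => no
  Position 3: "b" => MATCH
  Position 4: "a" => no
  Position 5: "a" => no
  Position 6: "c" => no
  Position 7: "b" => MATCH
  Position 8: "a" => no
  Position 9: "c" => no
Total occurrences: 2

2


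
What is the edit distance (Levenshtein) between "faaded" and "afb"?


Computing edit distance: "faaded" -> "afb"
DP table:
           a    f    b
      0    1    2    3
  f   1    1    1    2
  a   2    1    2    2
  a   3    2    2    3
  d   4    3    3    3
  e   5    4    4    4
  d   6    5    5    5
Edit distance = dp[6][3] = 5

5


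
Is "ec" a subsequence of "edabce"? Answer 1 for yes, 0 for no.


Check if "ec" is a subsequence of "edabce"
Greedy scan:
  Position 0 ('e'): matches sub[0] = 'e'
  Position 1 ('d'): no match needed
  Position 2 ('a'): no match needed
  Position 3 ('b'): no match needed
  Position 4 ('c'): matches sub[1] = 'c'
  Position 5 ('e'): no match needed
All 2 characters matched => is a subsequence

1


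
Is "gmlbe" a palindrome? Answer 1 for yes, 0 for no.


Input: gmlbe
Reversed: eblmg
  Compare pos 0 ('g') with pos 4 ('e'): MISMATCH
  Compare pos 1 ('m') with pos 3 ('b'): MISMATCH
Result: not a palindrome

0


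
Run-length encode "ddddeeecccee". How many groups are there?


Input: ddddeeecccee
Scanning for consecutive runs:
  Group 1: 'd' x 4 (positions 0-3)
  Group 2: 'e' x 3 (positions 4-6)
  Group 3: 'c' x 3 (positions 7-9)
  Group 4: 'e' x 2 (positions 10-11)
Total groups: 4

4


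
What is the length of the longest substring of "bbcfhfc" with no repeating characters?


Input: "bbcfhfc"
Sliding window (track last position of each char):
  Position 0 ('b'): window [0,0] length 1 -- new best
  Position 1 ('b'): repeat (last at 0), move window start to 1
  Position 1 ('b'): window [1,1] length 1
  Position 2 ('c'): window [1,2] length 2 -- new best
  Position 3 ('f'): window [1,3] length 3 -- new best
  Position 4 ('h'): window [1,4] length 4 -- new best
  Position 5 ('f'): repeat (last at 3), move window start to 4
  Position 5 ('f'): window [4,5] length 2
  Position 6 ('c'): window [4,6] length 3
Longest substring with no repeats: "bcfh" with length 4

4


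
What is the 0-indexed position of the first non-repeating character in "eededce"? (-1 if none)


Input: eededce
Character frequencies:
  'c': 1
  'd': 2
  'e': 4
Scanning left to right for freq == 1:
  Position 0 ('e'): freq=4, skip
  Position 1 ('e'): freq=4, skip
  Position 2 ('d'): freq=2, skip
  Position 3 ('e'): freq=4, skip
  Position 4 ('d'): freq=2, skip
  Position 5 ('c'): unique! => answer = 5

5


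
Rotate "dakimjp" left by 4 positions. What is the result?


Input: "dakimjp", rotate left by 4
First 4 characters: "daki"
Remaining characters: "mjp"
Concatenate remaining + first: "mjp" + "daki" = "mjpdaki"

mjpdaki


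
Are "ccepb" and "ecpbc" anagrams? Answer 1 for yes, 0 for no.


Strings: "ccepb", "ecpbc"
Sorted first:  bccep
Sorted second: bccep
Sorted forms match => anagrams

1


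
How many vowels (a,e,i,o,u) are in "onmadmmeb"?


Input: onmadmmeb
Checking each character:
  'o' at position 0: vowel (running total: 1)
  'n' at position 1: consonant
  'm' at position 2: consonant
  'a' at position 3: vowel (running total: 2)
  'd' at position 4: consonant
  'm' at position 5: consonant
  'm' at position 6: consonant
  'e' at position 7: vowel (running total: 3)
  'b' at position 8: consonant
Total vowels: 3

3


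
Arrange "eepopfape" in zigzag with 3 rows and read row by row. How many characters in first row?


Zigzag "eepopfape" into 3 rows:
Placing characters:
  'e' => row 0
  'e' => row 1
  'p' => row 2
  'o' => row 1
  'p' => row 0
  'f' => row 1
  'a' => row 2
  'p' => row 1
  'e' => row 0
Rows:
  Row 0: "epe"
  Row 1: "eofp"
  Row 2: "pa"
First row length: 3

3


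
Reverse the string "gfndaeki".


Input: gfndaeki
Reading characters right to left:
  Position 7: 'i'
  Position 6: 'k'
  Position 5: 'e'
  Position 4: 'a'
  Position 3: 'd'
  Position 2: 'n'
  Position 1: 'f'
  Position 0: 'g'
Reversed: ikeadnfg

ikeadnfg


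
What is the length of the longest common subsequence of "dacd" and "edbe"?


LCS of "dacd" and "edbe"
DP table:
           e    d    b    e
      0    0    0    0    0
  d   0    0    1    1    1
  a   0    0    1    1    1
  c   0    0    1    1    1
  d   0    0    1    1    1
LCS length = dp[4][4] = 1

1


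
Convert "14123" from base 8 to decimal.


Input: "14123" in base 8
Positional expansion:
  Digit '1' (value 1) x 8^4 = 4096
  Digit '4' (value 4) x 8^3 = 2048
  Digit '1' (value 1) x 8^2 = 64
  Digit '2' (value 2) x 8^1 = 16
  Digit '3' (value 3) x 8^0 = 3
Sum = 6227

6227


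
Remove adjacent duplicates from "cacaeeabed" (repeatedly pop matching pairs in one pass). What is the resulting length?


Input: cacaeeabed
Stack-based adjacent duplicate removal:
  Read 'c': push. Stack: c
  Read 'a': push. Stack: ca
  Read 'c': push. Stack: cac
  Read 'a': push. Stack: caca
  Read 'e': push. Stack: cacae
  Read 'e': matches stack top 'e' => pop. Stack: caca
  Read 'a': matches stack top 'a' => pop. Stack: cac
  Read 'b': push. Stack: cacb
  Read 'e': push. Stack: cacbe
  Read 'd': push. Stack: cacbed
Final stack: "cacbed" (length 6)

6


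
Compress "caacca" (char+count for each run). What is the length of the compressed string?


Input: caacca
Runs:
  'c' x 1 => "c1"
  'a' x 2 => "a2"
  'c' x 2 => "c2"
  'a' x 1 => "a1"
Compressed: "c1a2c2a1"
Compressed length: 8

8


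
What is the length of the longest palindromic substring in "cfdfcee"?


Input: "cfdfcee"
Checking substrings for palindromes:
  [0:5] "cfdfc" (len 5) => palindrome
  [1:4] "fdf" (len 3) => palindrome
  [5:7] "ee" (len 2) => palindrome
Longest palindromic substring: "cfdfc" with length 5

5


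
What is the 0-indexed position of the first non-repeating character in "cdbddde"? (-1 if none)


Input: cdbddde
Character frequencies:
  'b': 1
  'c': 1
  'd': 4
  'e': 1
Scanning left to right for freq == 1:
  Position 0 ('c'): unique! => answer = 0

0


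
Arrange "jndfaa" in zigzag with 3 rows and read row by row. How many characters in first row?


Zigzag "jndfaa" into 3 rows:
Placing characters:
  'j' => row 0
  'n' => row 1
  'd' => row 2
  'f' => row 1
  'a' => row 0
  'a' => row 1
Rows:
  Row 0: "ja"
  Row 1: "nfa"
  Row 2: "d"
First row length: 2

2


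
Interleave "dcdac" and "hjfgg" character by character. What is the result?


Interleaving "dcdac" and "hjfgg":
  Position 0: 'd' from first, 'h' from second => "dh"
  Position 1: 'c' from first, 'j' from second => "cj"
  Position 2: 'd' from first, 'f' from second => "df"
  Position 3: 'a' from first, 'g' from second => "ag"
  Position 4: 'c' from first, 'g' from second => "cg"
Result: dhcjdfagcg

dhcjdfagcg


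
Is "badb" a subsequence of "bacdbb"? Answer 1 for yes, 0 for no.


Check if "badb" is a subsequence of "bacdbb"
Greedy scan:
  Position 0 ('b'): matches sub[0] = 'b'
  Position 1 ('a'): matches sub[1] = 'a'
  Position 2 ('c'): no match needed
  Position 3 ('d'): matches sub[2] = 'd'
  Position 4 ('b'): matches sub[3] = 'b'
  Position 5 ('b'): no match needed
All 4 characters matched => is a subsequence

1


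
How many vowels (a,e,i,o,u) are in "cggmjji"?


Input: cggmjji
Checking each character:
  'c' at position 0: consonant
  'g' at position 1: consonant
  'g' at position 2: consonant
  'm' at position 3: consonant
  'j' at position 4: consonant
  'j' at position 5: consonant
  'i' at position 6: vowel (running total: 1)
Total vowels: 1

1


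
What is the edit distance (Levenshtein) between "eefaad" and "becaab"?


Computing edit distance: "eefaad" -> "becaab"
DP table:
           b    e    c    a    a    b
      0    1    2    3    4    5    6
  e   1    1    1    2    3    4    5
  e   2    2    1    2    3    4    5
  f   3    3    2    2    3    4    5
  a   4    4    3    3    2    3    4
  a   5    5    4    4    3    2    3
  d   6    6    5    5    4    3    3
Edit distance = dp[6][6] = 3

3


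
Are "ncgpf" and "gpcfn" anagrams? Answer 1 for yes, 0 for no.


Strings: "ncgpf", "gpcfn"
Sorted first:  cfgnp
Sorted second: cfgnp
Sorted forms match => anagrams

1


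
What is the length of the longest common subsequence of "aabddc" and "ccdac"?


LCS of "aabddc" and "ccdac"
DP table:
           c    c    d    a    c
      0    0    0    0    0    0
  a   0    0    0    0    1    1
  a   0    0    0    0    1    1
  b   0    0    0    0    1    1
  d   0    0    0    1    1    1
  d   0    0    0    1    1    1
  c   0    1    1    1    1    2
LCS length = dp[6][5] = 2

2


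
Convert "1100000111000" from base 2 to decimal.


Input: "1100000111000" in base 2
Positional expansion:
  Digit '1' (value 1) x 2^12 = 4096
  Digit '1' (value 1) x 2^11 = 2048
  Digit '0' (value 0) x 2^10 = 0
  Digit '0' (value 0) x 2^9 = 0
  Digit '0' (value 0) x 2^8 = 0
  Digit '0' (value 0) x 2^7 = 0
  Digit '0' (value 0) x 2^6 = 0
  Digit '1' (value 1) x 2^5 = 32
  Digit '1' (value 1) x 2^4 = 16
  Digit '1' (value 1) x 2^3 = 8
  Digit '0' (value 0) x 2^2 = 0
  Digit '0' (value 0) x 2^1 = 0
  Digit '0' (value 0) x 2^0 = 0
Sum = 6200

6200


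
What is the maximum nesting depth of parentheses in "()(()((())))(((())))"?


Input: "()(()((())))(((())))"
Tracking depth:
  Position 0 '(': depth becomes 1
  Position 1 ')': depth becomes 0
  Position 2 '(': depth becomes 1
  Position 3 '(': depth becomes 2
  Position 4 ')': depth becomes 1
  Position 5 '(': depth becomes 2
  Position 6 '(': depth becomes 3
  Position 7 '(': depth becomes 4
  Position 8 ')': depth becomes 3
  Position 9 ')': depth becomes 2
  Position 10 ')': depth becomes 1
  Position 11 ')': depth becomes 0
  Position 12 '(': depth becomes 1
  Position 13 '(': depth becomes 2
  Position 14 '(': depth becomes 3
  Position 15 '(': depth becomes 4
  Position 16 ')': depth becomes 3
  Position 17 ')': depth becomes 2
  Position 18 ')': depth becomes 1
  Position 19 ')': depth becomes 0
Maximum depth reached: 4

4


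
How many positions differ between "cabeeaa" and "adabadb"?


Comparing "cabeeaa" and "adabadb" position by position:
  Position 0: 'c' vs 'a' => DIFFER
  Position 1: 'a' vs 'd' => DIFFER
  Position 2: 'b' vs 'a' => DIFFER
  Position 3: 'e' vs 'b' => DIFFER
  Position 4: 'e' vs 'a' => DIFFER
  Position 5: 'a' vs 'd' => DIFFER
  Position 6: 'a' vs 'b' => DIFFER
Positions that differ: 7

7


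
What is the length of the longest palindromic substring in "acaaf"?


Input: "acaaf"
Checking substrings for palindromes:
  [0:3] "aca" (len 3) => palindrome
  [2:4] "aa" (len 2) => palindrome
Longest palindromic substring: "aca" with length 3

3


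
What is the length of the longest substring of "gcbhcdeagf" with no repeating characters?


Input: "gcbhcdeagf"
Sliding window (track last position of each char):
  Position 0 ('g'): window [0,0] length 1 -- new best
  Position 1 ('c'): window [0,1] length 2 -- new best
  Position 2 ('b'): window [0,2] length 3 -- new best
  Position 3 ('h'): window [0,3] length 4 -- new best
  Position 4 ('c'): repeat (last at 1), move window start to 2
  Position 4 ('c'): window [2,4] length 3
  Position 5 ('d'): window [2,5] length 4
  Position 6 ('e'): window [2,6] length 5 -- new best
  Position 7 ('a'): window [2,7] length 6 -- new best
  Position 8 ('g'): window [2,8] length 7 -- new best
  Position 9 ('f'): window [2,9] length 8 -- new best
Longest substring with no repeats: "bhcdeagf" with length 8

8


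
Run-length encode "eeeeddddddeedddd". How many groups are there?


Input: eeeeddddddeedddd
Scanning for consecutive runs:
  Group 1: 'e' x 4 (positions 0-3)
  Group 2: 'd' x 6 (positions 4-9)
  Group 3: 'e' x 2 (positions 10-11)
  Group 4: 'd' x 4 (positions 12-15)
Total groups: 4

4


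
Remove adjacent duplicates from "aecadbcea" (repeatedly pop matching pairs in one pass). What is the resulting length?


Input: aecadbcea
Stack-based adjacent duplicate removal:
  Read 'a': push. Stack: a
  Read 'e': push. Stack: ae
  Read 'c': push. Stack: aec
  Read 'a': push. Stack: aeca
  Read 'd': push. Stack: aecad
  Read 'b': push. Stack: aecadb
  Read 'c': push. Stack: aecadbc
  Read 'e': push. Stack: aecadbce
  Read 'a': push. Stack: aecadbcea
Final stack: "aecadbcea" (length 9)

9


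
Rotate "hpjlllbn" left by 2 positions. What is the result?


Input: "hpjlllbn", rotate left by 2
First 2 characters: "hp"
Remaining characters: "jlllbn"
Concatenate remaining + first: "jlllbn" + "hp" = "jlllbnhp"

jlllbnhp


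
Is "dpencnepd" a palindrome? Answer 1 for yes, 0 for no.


Input: dpencnepd
Reversed: dpencnepd
  Compare pos 0 ('d') with pos 8 ('d'): match
  Compare pos 1 ('p') with pos 7 ('p'): match
  Compare pos 2 ('e') with pos 6 ('e'): match
  Compare pos 3 ('n') with pos 5 ('n'): match
Result: palindrome

1


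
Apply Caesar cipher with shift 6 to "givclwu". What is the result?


Caesar cipher: shift "givclwu" by 6
  'g' (pos 6) + 6 = pos 12 = 'm'
  'i' (pos 8) + 6 = pos 14 = 'o'
  'v' (pos 21) + 6 = pos 1 = 'b'
  'c' (pos 2) + 6 = pos 8 = 'i'
  'l' (pos 11) + 6 = pos 17 = 'r'
  'w' (pos 22) + 6 = pos 2 = 'c'
  'u' (pos 20) + 6 = pos 0 = 'a'
Result: mobirca

mobirca


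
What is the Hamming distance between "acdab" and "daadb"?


Comparing "acdab" and "daadb" position by position:
  Position 0: 'a' vs 'd' => differ
  Position 1: 'c' vs 'a' => differ
  Position 2: 'd' vs 'a' => differ
  Position 3: 'a' vs 'd' => differ
  Position 4: 'b' vs 'b' => same
Total differences (Hamming distance): 4

4


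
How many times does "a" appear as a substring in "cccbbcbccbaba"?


Searching for "a" in "cccbbcbccbaba"
Scanning each position:
  Position 0: "c" => no
  Position 1: "c" => no
  Position 2: "c" => no
  Position 3: "b" => no
  Position 4: "b" => no
  Position 5: "c" => no
  Position 6: "b" => no
  Position 7: "c" => no
  Position 8: "c" => no
  Position 9: "b" => no
  Position 10: "a" => MATCH
  Position 11: "b" => no
  Position 12: "a" => MATCH
Total occurrences: 2

2


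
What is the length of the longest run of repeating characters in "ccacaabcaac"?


Input: "ccacaabcaac"
Scanning for longest run:
  Position 1 ('c'): continues run of 'c', length=2
  Position 2 ('a'): new char, reset run to 1
  Position 3 ('c'): new char, reset run to 1
  Position 4 ('a'): new char, reset run to 1
  Position 5 ('a'): continues run of 'a', length=2
  Position 6 ('b'): new char, reset run to 1
  Position 7 ('c'): new char, reset run to 1
  Position 8 ('a'): new char, reset run to 1
  Position 9 ('a'): continues run of 'a', length=2
  Position 10 ('c'): new char, reset run to 1
Longest run: 'c' with length 2

2


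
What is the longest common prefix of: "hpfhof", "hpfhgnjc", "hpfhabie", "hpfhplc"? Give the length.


Words: hpfhof, hpfhgnjc, hpfhabie, hpfhplc
  Position 0: all 'h' => match
  Position 1: all 'p' => match
  Position 2: all 'f' => match
  Position 3: all 'h' => match
  Position 4: ('o', 'g', 'a', 'p') => mismatch, stop
LCP = "hpfh" (length 4)

4


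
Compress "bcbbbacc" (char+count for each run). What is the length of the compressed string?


Input: bcbbbacc
Runs:
  'b' x 1 => "b1"
  'c' x 1 => "c1"
  'b' x 3 => "b3"
  'a' x 1 => "a1"
  'c' x 2 => "c2"
Compressed: "b1c1b3a1c2"
Compressed length: 10

10


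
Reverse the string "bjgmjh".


Input: bjgmjh
Reading characters right to left:
  Position 5: 'h'
  Position 4: 'j'
  Position 3: 'm'
  Position 2: 'g'
  Position 1: 'j'
  Position 0: 'b'
Reversed: hjmgjb

hjmgjb


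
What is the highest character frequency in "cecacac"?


Input: cecacac
Character counts:
  'a': 2
  'c': 4
  'e': 1
Maximum frequency: 4

4


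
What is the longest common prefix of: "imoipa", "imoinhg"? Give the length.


Words: imoipa, imoinhg
  Position 0: all 'i' => match
  Position 1: all 'm' => match
  Position 2: all 'o' => match
  Position 3: all 'i' => match
  Position 4: ('p', 'n') => mismatch, stop
LCP = "imoi" (length 4)

4


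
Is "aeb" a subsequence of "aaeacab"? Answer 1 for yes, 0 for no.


Check if "aeb" is a subsequence of "aaeacab"
Greedy scan:
  Position 0 ('a'): matches sub[0] = 'a'
  Position 1 ('a'): no match needed
  Position 2 ('e'): matches sub[1] = 'e'
  Position 3 ('a'): no match needed
  Position 4 ('c'): no match needed
  Position 5 ('a'): no match needed
  Position 6 ('b'): matches sub[2] = 'b'
All 3 characters matched => is a subsequence

1


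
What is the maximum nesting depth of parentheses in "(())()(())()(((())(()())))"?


Input: "(())()(())()(((())(()())))"
Tracking depth:
  Position 0 '(': depth becomes 1
  Position 1 '(': depth becomes 2
  Position 2 ')': depth becomes 1
  Position 3 ')': depth becomes 0
  Position 4 '(': depth becomes 1
  Position 5 ')': depth becomes 0
  Position 6 '(': depth becomes 1
  Position 7 '(': depth becomes 2
  Position 8 ')': depth becomes 1
  Position 9 ')': depth becomes 0
  Position 10 '(': depth becomes 1
  Position 11 ')': depth becomes 0
  Position 12 '(': depth becomes 1
  Position 13 '(': depth becomes 2
  Position 14 '(': depth becomes 3
  Position 15 '(': depth becomes 4
  Position 16 ')': depth becomes 3
  Position 17 ')': depth becomes 2
  Position 18 '(': depth becomes 3
  Position 19 '(': depth becomes 4
  Position 20 ')': depth becomes 3
  Position 21 '(': depth becomes 4
  Position 22 ')': depth becomes 3
  Position 23 ')': depth becomes 2
  Position 24 ')': depth becomes 1
  Position 25 ')': depth becomes 0
Maximum depth reached: 4

4


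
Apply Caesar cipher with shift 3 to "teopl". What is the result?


Caesar cipher: shift "teopl" by 3
  't' (pos 19) + 3 = pos 22 = 'w'
  'e' (pos 4) + 3 = pos 7 = 'h'
  'o' (pos 14) + 3 = pos 17 = 'r'
  'p' (pos 15) + 3 = pos 18 = 's'
  'l' (pos 11) + 3 = pos 14 = 'o'
Result: whrso

whrso


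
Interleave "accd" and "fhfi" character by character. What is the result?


Interleaving "accd" and "fhfi":
  Position 0: 'a' from first, 'f' from second => "af"
  Position 1: 'c' from first, 'h' from second => "ch"
  Position 2: 'c' from first, 'f' from second => "cf"
  Position 3: 'd' from first, 'i' from second => "di"
Result: afchcfdi

afchcfdi


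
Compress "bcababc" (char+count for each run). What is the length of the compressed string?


Input: bcababc
Runs:
  'b' x 1 => "b1"
  'c' x 1 => "c1"
  'a' x 1 => "a1"
  'b' x 1 => "b1"
  'a' x 1 => "a1"
  'b' x 1 => "b1"
  'c' x 1 => "c1"
Compressed: "b1c1a1b1a1b1c1"
Compressed length: 14

14


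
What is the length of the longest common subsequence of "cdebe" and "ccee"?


LCS of "cdebe" and "ccee"
DP table:
           c    c    e    e
      0    0    0    0    0
  c   0    1    1    1    1
  d   0    1    1    1    1
  e   0    1    1    2    2
  b   0    1    1    2    2
  e   0    1    1    2    3
LCS length = dp[5][4] = 3

3


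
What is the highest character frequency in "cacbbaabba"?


Input: cacbbaabba
Character counts:
  'a': 4
  'b': 4
  'c': 2
Maximum frequency: 4

4


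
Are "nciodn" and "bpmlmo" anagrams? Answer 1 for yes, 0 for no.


Strings: "nciodn", "bpmlmo"
Sorted first:  cdinno
Sorted second: blmmop
Differ at position 0: 'c' vs 'b' => not anagrams

0


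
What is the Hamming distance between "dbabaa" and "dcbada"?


Comparing "dbabaa" and "dcbada" position by position:
  Position 0: 'd' vs 'd' => same
  Position 1: 'b' vs 'c' => differ
  Position 2: 'a' vs 'b' => differ
  Position 3: 'b' vs 'a' => differ
  Position 4: 'a' vs 'd' => differ
  Position 5: 'a' vs 'a' => same
Total differences (Hamming distance): 4

4


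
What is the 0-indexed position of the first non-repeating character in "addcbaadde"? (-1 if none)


Input: addcbaadde
Character frequencies:
  'a': 3
  'b': 1
  'c': 1
  'd': 4
  'e': 1
Scanning left to right for freq == 1:
  Position 0 ('a'): freq=3, skip
  Position 1 ('d'): freq=4, skip
  Position 2 ('d'): freq=4, skip
  Position 3 ('c'): unique! => answer = 3

3


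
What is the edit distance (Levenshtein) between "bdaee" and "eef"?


Computing edit distance: "bdaee" -> "eef"
DP table:
           e    e    f
      0    1    2    3
  b   1    1    2    3
  d   2    2    2    3
  a   3    3    3    3
  e   4    3    3    4
  e   5    4    3    4
Edit distance = dp[5][3] = 4

4


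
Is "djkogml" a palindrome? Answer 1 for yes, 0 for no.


Input: djkogml
Reversed: lmgokjd
  Compare pos 0 ('d') with pos 6 ('l'): MISMATCH
  Compare pos 1 ('j') with pos 5 ('m'): MISMATCH
  Compare pos 2 ('k') with pos 4 ('g'): MISMATCH
Result: not a palindrome

0


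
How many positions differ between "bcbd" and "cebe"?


Comparing "bcbd" and "cebe" position by position:
  Position 0: 'b' vs 'c' => DIFFER
  Position 1: 'c' vs 'e' => DIFFER
  Position 2: 'b' vs 'b' => same
  Position 3: 'd' vs 'e' => DIFFER
Positions that differ: 3

3


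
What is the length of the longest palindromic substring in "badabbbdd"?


Input: "badabbbdd"
Checking substrings for palindromes:
  [0:5] "badab" (len 5) => palindrome
  [1:4] "ada" (len 3) => palindrome
  [4:7] "bbb" (len 3) => palindrome
  [4:6] "bb" (len 2) => palindrome
  [5:7] "bb" (len 2) => palindrome
  [7:9] "dd" (len 2) => palindrome
Longest palindromic substring: "badab" with length 5

5


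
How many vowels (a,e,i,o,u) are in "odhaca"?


Input: odhaca
Checking each character:
  'o' at position 0: vowel (running total: 1)
  'd' at position 1: consonant
  'h' at position 2: consonant
  'a' at position 3: vowel (running total: 2)
  'c' at position 4: consonant
  'a' at position 5: vowel (running total: 3)
Total vowels: 3

3


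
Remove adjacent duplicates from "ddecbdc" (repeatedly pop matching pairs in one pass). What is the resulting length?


Input: ddecbdc
Stack-based adjacent duplicate removal:
  Read 'd': push. Stack: d
  Read 'd': matches stack top 'd' => pop. Stack: (empty)
  Read 'e': push. Stack: e
  Read 'c': push. Stack: ec
  Read 'b': push. Stack: ecb
  Read 'd': push. Stack: ecbd
  Read 'c': push. Stack: ecbdc
Final stack: "ecbdc" (length 5)

5


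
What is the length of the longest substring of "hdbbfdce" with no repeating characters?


Input: "hdbbfdce"
Sliding window (track last position of each char):
  Position 0 ('h'): window [0,0] length 1 -- new best
  Position 1 ('d'): window [0,1] length 2 -- new best
  Position 2 ('b'): window [0,2] length 3 -- new best
  Position 3 ('b'): repeat (last at 2), move window start to 3
  Position 3 ('b'): window [3,3] length 1
  Position 4 ('f'): window [3,4] length 2
  Position 5 ('d'): window [3,5] length 3
  Position 6 ('c'): window [3,6] length 4 -- new best
  Position 7 ('e'): window [3,7] length 5 -- new best
Longest substring with no repeats: "bfdce" with length 5

5


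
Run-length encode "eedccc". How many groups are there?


Input: eedccc
Scanning for consecutive runs:
  Group 1: 'e' x 2 (positions 0-1)
  Group 2: 'd' x 1 (positions 2-2)
  Group 3: 'c' x 3 (positions 3-5)
Total groups: 3

3


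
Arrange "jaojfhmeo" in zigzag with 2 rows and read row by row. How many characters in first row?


Zigzag "jaojfhmeo" into 2 rows:
Placing characters:
  'j' => row 0
  'a' => row 1
  'o' => row 0
  'j' => row 1
  'f' => row 0
  'h' => row 1
  'm' => row 0
  'e' => row 1
  'o' => row 0
Rows:
  Row 0: "jofmo"
  Row 1: "ajhe"
First row length: 5

5


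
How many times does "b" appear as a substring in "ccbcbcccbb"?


Searching for "b" in "ccbcbcccbb"
Scanning each position:
  Position 0: "c" => no
  Position 1: "c" => no
  Position 2: "b" => MATCH
  Position 3: "c" => no
  Position 4: "b" => MATCH
  Position 5: "c" => no
  Position 6: "c" => no
  Position 7: "c" => no
  Position 8: "b" => MATCH
  Position 9: "b" => MATCH
Total occurrences: 4

4


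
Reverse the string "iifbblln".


Input: iifbblln
Reading characters right to left:
  Position 7: 'n'
  Position 6: 'l'
  Position 5: 'l'
  Position 4: 'b'
  Position 3: 'b'
  Position 2: 'f'
  Position 1: 'i'
  Position 0: 'i'
Reversed: nllbbfii

nllbbfii


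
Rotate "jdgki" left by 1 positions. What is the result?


Input: "jdgki", rotate left by 1
First 1 characters: "j"
Remaining characters: "dgki"
Concatenate remaining + first: "dgki" + "j" = "dgkij"

dgkij


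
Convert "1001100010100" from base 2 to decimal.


Input: "1001100010100" in base 2
Positional expansion:
  Digit '1' (value 1) x 2^12 = 4096
  Digit '0' (value 0) x 2^11 = 0
  Digit '0' (value 0) x 2^10 = 0
  Digit '1' (value 1) x 2^9 = 512
  Digit '1' (value 1) x 2^8 = 256
  Digit '0' (value 0) x 2^7 = 0
  Digit '0' (value 0) x 2^6 = 0
  Digit '0' (value 0) x 2^5 = 0
  Digit '1' (value 1) x 2^4 = 16
  Digit '0' (value 0) x 2^3 = 0
  Digit '1' (value 1) x 2^2 = 4
  Digit '0' (value 0) x 2^1 = 0
  Digit '0' (value 0) x 2^0 = 0
Sum = 4884

4884


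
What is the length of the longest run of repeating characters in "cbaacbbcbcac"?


Input: "cbaacbbcbcac"
Scanning for longest run:
  Position 1 ('b'): new char, reset run to 1
  Position 2 ('a'): new char, reset run to 1
  Position 3 ('a'): continues run of 'a', length=2
  Position 4 ('c'): new char, reset run to 1
  Position 5 ('b'): new char, reset run to 1
  Position 6 ('b'): continues run of 'b', length=2
  Position 7 ('c'): new char, reset run to 1
  Position 8 ('b'): new char, reset run to 1
  Position 9 ('c'): new char, reset run to 1
  Position 10 ('a'): new char, reset run to 1
  Position 11 ('c'): new char, reset run to 1
Longest run: 'a' with length 2

2


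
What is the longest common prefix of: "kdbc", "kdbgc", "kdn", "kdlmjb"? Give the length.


Words: kdbc, kdbgc, kdn, kdlmjb
  Position 0: all 'k' => match
  Position 1: all 'd' => match
  Position 2: ('b', 'b', 'n', 'l') => mismatch, stop
LCP = "kd" (length 2)

2


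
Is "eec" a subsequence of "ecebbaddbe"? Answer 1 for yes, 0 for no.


Check if "eec" is a subsequence of "ecebbaddbe"
Greedy scan:
  Position 0 ('e'): matches sub[0] = 'e'
  Position 1 ('c'): no match needed
  Position 2 ('e'): matches sub[1] = 'e'
  Position 3 ('b'): no match needed
  Position 4 ('b'): no match needed
  Position 5 ('a'): no match needed
  Position 6 ('d'): no match needed
  Position 7 ('d'): no match needed
  Position 8 ('b'): no match needed
  Position 9 ('e'): no match needed
Only matched 2/3 characters => not a subsequence

0


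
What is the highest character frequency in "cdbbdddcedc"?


Input: cdbbdddcedc
Character counts:
  'b': 2
  'c': 3
  'd': 5
  'e': 1
Maximum frequency: 5

5


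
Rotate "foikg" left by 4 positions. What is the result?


Input: "foikg", rotate left by 4
First 4 characters: "foik"
Remaining characters: "g"
Concatenate remaining + first: "g" + "foik" = "gfoik"

gfoik


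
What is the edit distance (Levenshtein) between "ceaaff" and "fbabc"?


Computing edit distance: "ceaaff" -> "fbabc"
DP table:
           f    b    a    b    c
      0    1    2    3    4    5
  c   1    1    2    3    4    4
  e   2    2    2    3    4    5
  a   3    3    3    2    3    4
  a   4    4    4    3    3    4
  f   5    4    5    4    4    4
  f   6    5    5    5    5    5
Edit distance = dp[6][5] = 5

5


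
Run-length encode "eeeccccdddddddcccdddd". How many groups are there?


Input: eeeccccdddddddcccdddd
Scanning for consecutive runs:
  Group 1: 'e' x 3 (positions 0-2)
  Group 2: 'c' x 4 (positions 3-6)
  Group 3: 'd' x 7 (positions 7-13)
  Group 4: 'c' x 3 (positions 14-16)
  Group 5: 'd' x 4 (positions 17-20)
Total groups: 5

5


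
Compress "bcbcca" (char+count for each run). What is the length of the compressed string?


Input: bcbcca
Runs:
  'b' x 1 => "b1"
  'c' x 1 => "c1"
  'b' x 1 => "b1"
  'c' x 2 => "c2"
  'a' x 1 => "a1"
Compressed: "b1c1b1c2a1"
Compressed length: 10

10


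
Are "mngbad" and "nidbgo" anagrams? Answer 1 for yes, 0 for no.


Strings: "mngbad", "nidbgo"
Sorted first:  abdgmn
Sorted second: bdgino
Differ at position 0: 'a' vs 'b' => not anagrams

0


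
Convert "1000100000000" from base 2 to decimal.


Input: "1000100000000" in base 2
Positional expansion:
  Digit '1' (value 1) x 2^12 = 4096
  Digit '0' (value 0) x 2^11 = 0
  Digit '0' (value 0) x 2^10 = 0
  Digit '0' (value 0) x 2^9 = 0
  Digit '1' (value 1) x 2^8 = 256
  Digit '0' (value 0) x 2^7 = 0
  Digit '0' (value 0) x 2^6 = 0
  Digit '0' (value 0) x 2^5 = 0
  Digit '0' (value 0) x 2^4 = 0
  Digit '0' (value 0) x 2^3 = 0
  Digit '0' (value 0) x 2^2 = 0
  Digit '0' (value 0) x 2^1 = 0
  Digit '0' (value 0) x 2^0 = 0
Sum = 4352

4352


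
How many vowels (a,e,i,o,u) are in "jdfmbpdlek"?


Input: jdfmbpdlek
Checking each character:
  'j' at position 0: consonant
  'd' at position 1: consonant
  'f' at position 2: consonant
  'm' at position 3: consonant
  'b' at position 4: consonant
  'p' at position 5: consonant
  'd' at position 6: consonant
  'l' at position 7: consonant
  'e' at position 8: vowel (running total: 1)
  'k' at position 9: consonant
Total vowels: 1

1


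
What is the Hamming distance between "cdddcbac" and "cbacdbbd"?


Comparing "cdddcbac" and "cbacdbbd" position by position:
  Position 0: 'c' vs 'c' => same
  Position 1: 'd' vs 'b' => differ
  Position 2: 'd' vs 'a' => differ
  Position 3: 'd' vs 'c' => differ
  Position 4: 'c' vs 'd' => differ
  Position 5: 'b' vs 'b' => same
  Position 6: 'a' vs 'b' => differ
  Position 7: 'c' vs 'd' => differ
Total differences (Hamming distance): 6

6


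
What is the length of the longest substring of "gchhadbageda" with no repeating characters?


Input: "gchhadbageda"
Sliding window (track last position of each char):
  Position 0 ('g'): window [0,0] length 1 -- new best
  Position 1 ('c'): window [0,1] length 2 -- new best
  Position 2 ('h'): window [0,2] length 3 -- new best
  Position 3 ('h'): repeat (last at 2), move window start to 3
  Position 3 ('h'): window [3,3] length 1
  Position 4 ('a'): window [3,4] length 2
  Position 5 ('d'): window [3,5] length 3
  Position 6 ('b'): window [3,6] length 4 -- new best
  Position 7 ('a'): repeat (last at 4), move window start to 5
  Position 7 ('a'): window [5,7] length 3
  Position 8 ('g'): window [5,8] length 4
  Position 9 ('e'): window [5,9] length 5 -- new best
  Position 10 ('d'): repeat (last at 5), move window start to 6
  Position 10 ('d'): window [6,10] length 5
  Position 11 ('a'): repeat (last at 7), move window start to 8
  Position 11 ('a'): window [8,11] length 4
Longest substring with no repeats: "dbage" with length 5

5


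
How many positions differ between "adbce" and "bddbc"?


Comparing "adbce" and "bddbc" position by position:
  Position 0: 'a' vs 'b' => DIFFER
  Position 1: 'd' vs 'd' => same
  Position 2: 'b' vs 'd' => DIFFER
  Position 3: 'c' vs 'b' => DIFFER
  Position 4: 'e' vs 'c' => DIFFER
Positions that differ: 4

4


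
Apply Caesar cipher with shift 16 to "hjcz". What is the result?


Caesar cipher: shift "hjcz" by 16
  'h' (pos 7) + 16 = pos 23 = 'x'
  'j' (pos 9) + 16 = pos 25 = 'z'
  'c' (pos 2) + 16 = pos 18 = 's'
  'z' (pos 25) + 16 = pos 15 = 'p'
Result: xzsp

xzsp


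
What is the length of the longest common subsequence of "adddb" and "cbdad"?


LCS of "adddb" and "cbdad"
DP table:
           c    b    d    a    d
      0    0    0    0    0    0
  a   0    0    0    0    1    1
  d   0    0    0    1    1    2
  d   0    0    0    1    1    2
  d   0    0    0    1    1    2
  b   0    0    1    1    1    2
LCS length = dp[5][5] = 2

2


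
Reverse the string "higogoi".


Input: higogoi
Reading characters right to left:
  Position 6: 'i'
  Position 5: 'o'
  Position 4: 'g'
  Position 3: 'o'
  Position 2: 'g'
  Position 1: 'i'
  Position 0: 'h'
Reversed: iogogih

iogogih


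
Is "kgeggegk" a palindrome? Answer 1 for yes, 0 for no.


Input: kgeggegk
Reversed: kgeggegk
  Compare pos 0 ('k') with pos 7 ('k'): match
  Compare pos 1 ('g') with pos 6 ('g'): match
  Compare pos 2 ('e') with pos 5 ('e'): match
  Compare pos 3 ('g') with pos 4 ('g'): match
Result: palindrome

1


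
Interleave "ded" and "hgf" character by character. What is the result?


Interleaving "ded" and "hgf":
  Position 0: 'd' from first, 'h' from second => "dh"
  Position 1: 'e' from first, 'g' from second => "eg"
  Position 2: 'd' from first, 'f' from second => "df"
Result: dhegdf

dhegdf


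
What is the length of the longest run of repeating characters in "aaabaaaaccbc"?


Input: "aaabaaaaccbc"
Scanning for longest run:
  Position 1 ('a'): continues run of 'a', length=2
  Position 2 ('a'): continues run of 'a', length=3
  Position 3 ('b'): new char, reset run to 1
  Position 4 ('a'): new char, reset run to 1
  Position 5 ('a'): continues run of 'a', length=2
  Position 6 ('a'): continues run of 'a', length=3
  Position 7 ('a'): continues run of 'a', length=4
  Position 8 ('c'): new char, reset run to 1
  Position 9 ('c'): continues run of 'c', length=2
  Position 10 ('b'): new char, reset run to 1
  Position 11 ('c'): new char, reset run to 1
Longest run: 'a' with length 4

4


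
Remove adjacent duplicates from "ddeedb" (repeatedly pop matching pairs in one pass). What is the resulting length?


Input: ddeedb
Stack-based adjacent duplicate removal:
  Read 'd': push. Stack: d
  Read 'd': matches stack top 'd' => pop. Stack: (empty)
  Read 'e': push. Stack: e
  Read 'e': matches stack top 'e' => pop. Stack: (empty)
  Read 'd': push. Stack: d
  Read 'b': push. Stack: db
Final stack: "db" (length 2)

2


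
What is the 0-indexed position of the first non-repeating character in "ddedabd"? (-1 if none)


Input: ddedabd
Character frequencies:
  'a': 1
  'b': 1
  'd': 4
  'e': 1
Scanning left to right for freq == 1:
  Position 0 ('d'): freq=4, skip
  Position 1 ('d'): freq=4, skip
  Position 2 ('e'): unique! => answer = 2

2


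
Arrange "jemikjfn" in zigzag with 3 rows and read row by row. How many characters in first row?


Zigzag "jemikjfn" into 3 rows:
Placing characters:
  'j' => row 0
  'e' => row 1
  'm' => row 2
  'i' => row 1
  'k' => row 0
  'j' => row 1
  'f' => row 2
  'n' => row 1
Rows:
  Row 0: "jk"
  Row 1: "eijn"
  Row 2: "mf"
First row length: 2

2


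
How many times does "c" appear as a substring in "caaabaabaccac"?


Searching for "c" in "caaabaabaccac"
Scanning each position:
  Position 0: "c" => MATCH
  Position 1: "a" => no
  Position 2: "a" => no
  Position 3: "a" => no
  Position 4: "b" => no
  Position 5: "a" => no
  Position 6: "a" => no
  Position 7: "b" => no
  Position 8: "a" => no
  Position 9: "c" => MATCH
  Position 10: "c" => MATCH
  Position 11: "a" => no
  Position 12: "c" => MATCH
Total occurrences: 4

4


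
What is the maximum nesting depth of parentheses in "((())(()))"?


Input: "((())(()))"
Tracking depth:
  Position 0 '(': depth becomes 1
  Position 1 '(': depth becomes 2
  Position 2 '(': depth becomes 3
  Position 3 ')': depth becomes 2
  Position 4 ')': depth becomes 1
  Position 5 '(': depth becomes 2
  Position 6 '(': depth becomes 3
  Position 7 ')': depth becomes 2
  Position 8 ')': depth becomes 1
  Position 9 ')': depth becomes 0
Maximum depth reached: 3

3


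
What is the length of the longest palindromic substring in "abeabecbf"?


Input: "abeabecbf"
Checking substrings for palindromes:
  No multi-char palindromic substrings found
Longest palindromic substring: "a" with length 1

1


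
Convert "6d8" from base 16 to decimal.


Input: "6d8" in base 16
Positional expansion:
  Digit '6' (value 6) x 16^2 = 1536
  Digit 'd' (value 13) x 16^1 = 208
  Digit '8' (value 8) x 16^0 = 8
Sum = 1752

1752


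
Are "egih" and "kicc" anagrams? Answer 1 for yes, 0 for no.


Strings: "egih", "kicc"
Sorted first:  eghi
Sorted second: ccik
Differ at position 0: 'e' vs 'c' => not anagrams

0


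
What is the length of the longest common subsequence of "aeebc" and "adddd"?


LCS of "aeebc" and "adddd"
DP table:
           a    d    d    d    d
      0    0    0    0    0    0
  a   0    1    1    1    1    1
  e   0    1    1    1    1    1
  e   0    1    1    1    1    1
  b   0    1    1    1    1    1
  c   0    1    1    1    1    1
LCS length = dp[5][5] = 1

1


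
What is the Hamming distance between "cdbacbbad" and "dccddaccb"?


Comparing "cdbacbbad" and "dccddaccb" position by position:
  Position 0: 'c' vs 'd' => differ
  Position 1: 'd' vs 'c' => differ
  Position 2: 'b' vs 'c' => differ
  Position 3: 'a' vs 'd' => differ
  Position 4: 'c' vs 'd' => differ
  Position 5: 'b' vs 'a' => differ
  Position 6: 'b' vs 'c' => differ
  Position 7: 'a' vs 'c' => differ
  Position 8: 'd' vs 'b' => differ
Total differences (Hamming distance): 9

9


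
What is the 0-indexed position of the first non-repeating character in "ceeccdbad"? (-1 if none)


Input: ceeccdbad
Character frequencies:
  'a': 1
  'b': 1
  'c': 3
  'd': 2
  'e': 2
Scanning left to right for freq == 1:
  Position 0 ('c'): freq=3, skip
  Position 1 ('e'): freq=2, skip
  Position 2 ('e'): freq=2, skip
  Position 3 ('c'): freq=3, skip
  Position 4 ('c'): freq=3, skip
  Position 5 ('d'): freq=2, skip
  Position 6 ('b'): unique! => answer = 6

6


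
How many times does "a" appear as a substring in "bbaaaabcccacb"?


Searching for "a" in "bbaaaabcccacb"
Scanning each position:
  Position 0: "b" => no
  Position 1: "b" => no
  Position 2: "a" => MATCH
  Position 3: "a" => MATCH
  Position 4: "a" => MATCH
  Position 5: "a" => MATCH
  Position 6: "b" => no
  Position 7: "c" => no
  Position 8: "c" => no
  Position 9: "c" => no
  Position 10: "a" => MATCH
  Position 11: "c" => no
  Position 12: "b" => no
Total occurrences: 5

5


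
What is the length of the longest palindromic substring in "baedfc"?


Input: "baedfc"
Checking substrings for palindromes:
  No multi-char palindromic substrings found
Longest palindromic substring: "b" with length 1

1
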